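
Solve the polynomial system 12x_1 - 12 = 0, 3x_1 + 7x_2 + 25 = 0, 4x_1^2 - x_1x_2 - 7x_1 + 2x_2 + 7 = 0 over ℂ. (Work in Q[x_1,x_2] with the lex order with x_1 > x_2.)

{(1, -4)}

Compute a lex Gröbner basis by Buchberger's algorithm.
f_1 = 12x_1 - 12, LT = x_1.
f_2 = 3x_1 + 7x_2 + 25, LT = x_1.
f_3 = 4x_1^2 - x_1x_2 - 7x_1 + 2x_2 + 7, LT = x_1^2.

S(f_1,f_2): lcm = x_1. S = -7/3x_2 - 28/3.
  reduce S modulo (f_1, f_2, f_3):
  remainder -7/3x_2 - 28/3 ≠ 0; add h_4 = -7/3x_2 - 28/3 to the basis.

The other S-polynomials (S(f_1,f_3), S(f_2,f_3), S(f_1,h_4), S(f_2,h_4), S(f_3,h_4)) all reduce to 0 modulo the current basis, so we have a Gröbner basis.
Inter-reduce: drop elements whose leading term is divisible by another's, tail-reduce, and make monic.
Reduced Gröbner basis: {x_1 - 1, x_2 + 4}.

Elimination: the polynomial x_2 + 4 lies in the elimination ideal for x_2, so x_2 ∈ {-4}. For each such x_2, the remaining basis elements (now univariate) give the rest of the solution.
  x_2 = -4: the earlier basis element becomes x_1 - 1 = 0, giving x_1 = 1 — point (1, -4).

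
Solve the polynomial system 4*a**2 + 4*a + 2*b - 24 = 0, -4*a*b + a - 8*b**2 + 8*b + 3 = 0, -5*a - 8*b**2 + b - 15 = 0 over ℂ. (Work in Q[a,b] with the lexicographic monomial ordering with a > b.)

Compute a lex Gröbner basis by Buchberger's algorithm.
f_1 = 4*a**2 + 4*a + 2*b - 24, LT = a**2.
f_2 = -4*a*b + a - 8*b**2 + 8*b + 3, LT = a*b.
f_3 = -5*a - 8*b**2 + b - 15, LT = a.

S(f_1,f_2): lcm = a**2*b. S = 1/4*a**2 - 2*a*b**2 + 3*a*b + 3/4*a + 1/2*b**2 - 6*b.
  reduce S modulo (f_1, f_2, f_3):
  remainder 4*b**3 - 103/10*b**2 - 12/5*b ≠ 0; add h_4 = 4*b**3 - 103/10*b**2 - 12/5*b to the basis.

S(f_1,f_3): lcm = a**2. S = -8/5*a*b**2 + 1/5*a*b - 2*a + 1/2*b - 6.
  reduce S modulo (f_1, f_2, f_3, h_4):
  remainder 218/25*b**2 + 41/100*b ≠ 0; add h_5 = 218/25*b**2 + 41/100*b to the basis.

S(f_2,f_3): lcm = a*b. S = -1/4*a - 8/5*b**3 + 11/5*b**2 - 5*b - 3/4.
  reduce S modulo (f_1, f_2, f_3, h_4, h_5):
  remainder -6473/1090*b ≠ 0; add h_6 = -6473/1090*b to the basis.

The other S-polynomials (S(f_1,h_4), S(f_2,h_4), S(f_3,h_4), S(f_1,h_5), S(f_2,h_5), S(f_3,h_5), S(h_4,h_5), S(f_1,h_6), S(f_2,h_6), S(f_3,h_6), S(h_4,h_6), S(h_5,h_6)) all reduce to 0 modulo the current basis, so we have a Gröbner basis.
Inter-reduce: drop elements whose leading term is divisible by another's, tail-reduce, and make monic.
Reduced Gröbner basis: {a + 3, b}.

Elimination: the polynomial b lies in the elimination ideal for b, so b ∈ {0}. For each such b, the remaining basis elements (now univariate) give the rest of the solution.
  b = 0: the earlier basis element becomes a + 3 = 0, giving a = -3 — point (-3, 0).
A lex Gröbner basis triangularizes the system, enabling back-substitution.

{(-3, 0)}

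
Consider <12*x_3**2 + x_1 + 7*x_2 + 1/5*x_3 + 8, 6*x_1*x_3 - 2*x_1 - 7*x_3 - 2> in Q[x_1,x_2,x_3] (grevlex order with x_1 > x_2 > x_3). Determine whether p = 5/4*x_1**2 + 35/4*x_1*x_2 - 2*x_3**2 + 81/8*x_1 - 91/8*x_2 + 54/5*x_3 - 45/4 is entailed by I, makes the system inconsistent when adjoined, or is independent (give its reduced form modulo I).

First compute the reduced Gröbner basis of I by Buchberger's algorithm.
f_1 = 12*x_3**2 + x_1 + 7*x_2 + 1/5*x_3 + 8, LT = x_3**2.
f_2 = 6*x_1*x_3 - 2*x_1 - 7*x_3 - 2, LT = x_1*x_3.

S(f_1,f_2): lcm = x_1*x_3**2. S = 1/12*x_1**2 + 7/12*x_1*x_2 + 7/20*x_1*x_3 + 7/6*x_3**2 + 2/3*x_1 + 1/3*x_3.
  leading term x_1**2: no divisor's leading term divides it; move 1/12*x_1**2 to the remainder.
  leading term x_1*x_2: no divisor's leading term divides it; move 7/12*x_1*x_2 to the remainder.
  leading term x_1*x_3: subtract (7/120)·f_2 from 7/20*x_1*x_3 + 7/6*x_3**2 + 2/3*x_1 + 1/3*x_3 → 7/6*x_3**2 + 47/60*x_1 + 89/120*x_3 + 7/60
  leading term x_3**2: subtract (7/72)·f_1 from 7/6*x_3**2 + 47/60*x_1 + 89/120*x_3 + 7/60 → 247/360*x_1 - 49/72*x_2 + 13/18*x_3 - 119/180
  leading term x_1: no divisor's leading term divides it; move 247/360*x_1 to the remainder.
  leading term x_2: no divisor's leading term divides it; move -49/72*x_2 to the remainder.
  leading term x_3: no divisor's leading term divides it; move 13/18*x_3 to the remainder.
  leading term 1: no divisor's leading term divides it; move -119/180 to the remainder.
  remainder 1/12*x_1**2 + 7/12*x_1*x_2 + 247/360*x_1 - 49/72*x_2 + 13/18*x_3 - 119/180 ≠ 0; add h_3 = 1/12*x_1**2 + 7/12*x_1*x_2 + 247/360*x_1 - 49/72*x_2 + 13/18*x_3 - 119/180 to the basis.

The other S-polynomials (S(f_1,h_3), S(f_2,h_3)) all reduce to 0 modulo the current basis, so we have a Gröbner basis.
Inter-reduce: drop elements whose leading term is divisible by another's, tail-reduce, and make monic.
Reduced Gröbner basis: {x_1**2 + 7*x_1*x_2 + 247/30*x_1 - 49/6*x_2 + 26/3*x_3 - 119/15, x_1*x_3 - 1/3*x_1 - 7/6*x_3 - 1/3, x_3**2 + 1/12*x_1 + 7/12*x_2 + 1/60*x_3 + 2/3}.
Label its elements g_1 = x_1**2 + 7*x_1*x_2 + 247/30*x_1 - 49/6*x_2 + 26/3*x_3 - 119/15, g_2 = x_1*x_3 - 1/3*x_1 - 7/6*x_3 - 1/3, g_3 = x_3**2 + 1/12*x_1 + 7/12*x_2 + 1/60*x_3 + 2/3.

Reduce p = 5/4*x_1**2 + 35/4*x_1*x_2 - 2*x_3**2 + 81/8*x_1 - 91/8*x_2 + 54/5*x_3 - 45/4 modulo G:
  leading term x_1**2: subtract (5/4)·g_1 from 5/4*x_1**2 + 35/4*x_1*x_2 - 2*x_3**2 + 81/8*x_1 - 91/8*x_2 + 54/5*x_3 - 45/4 → -2*x_3**2 - 1/6*x_1 - 7/6*x_2 - 1/30*x_3 - 4/3
  leading term x_3**2: subtract (-2)·g_3 from -2*x_3**2 - 1/6*x_1 - 7/6*x_2 - 1/30*x_3 - 4/3 → 0
  normal form = 0.
Since the normal form is 0, p ∈ I.

Ideal membership is decidable via reduction modulo a Gröbner basis.

5/4*x_1**2 + 35/4*x_1*x_2 - 2*x_3**2 + 81/8*x_1 - 91/8*x_2 + 54/5*x_3 - 45/4 lies in I (it reduces to 0).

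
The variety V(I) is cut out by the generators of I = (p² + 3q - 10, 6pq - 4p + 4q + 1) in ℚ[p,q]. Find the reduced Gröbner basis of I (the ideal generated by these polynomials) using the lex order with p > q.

f_1 = p² + 3q - 10, LT = p².
f_2 = 6pq - 4p + 4q + 1, LT = pq.

S(f_1,f_2): lcm = p²q. S = ⅔p² - ⅔pq - ⅙p + 3q² - 10q.
  leading term p²: subtract (⅔)·f_1 from ⅔p² - ⅔pq - ⅙p + 3q² - 10q → -⅔pq - ⅙p + 3q² - 12q + 20/3
  leading term pq: subtract (-1/9)·f_2 from -⅔pq - ⅙p + 3q² - 12q + 20/3 → -11/18p + 3q² - 104/9q + 61/9
  leading term p: no divisor's leading term divides it; move -11/18p to the remainder.
  leading term q²: no divisor's leading term divides it; move 3q² to the remainder.
  leading term q: no divisor's leading term divides it; move -104/9q to the remainder.
  leading term 1: no divisor's leading term divides it; move 61/9 to the remainder.
  remainder -11/18p + 3q² - 104/9q + 61/9 ≠ 0; add g_3 = -11/18p + 3q² - 104/9q + 61/9 to the basis.

S(f_2,g_3): lcm = pq. S = -⅔p + 54/11q³ - 208/11q² + 388/33q + ⅙.
  leading term p: subtract (12/11)·g_3 from -⅔p + 54/11q³ - 208/11q² + 388/33q + ⅙ → 54/11q³ - 244/11q² + 268/11q - 159/22
  leading term q³: no divisor's leading term divides it; move 54/11q³ to the remainder.
  leading term q²: no divisor's leading term divides it; move -244/11q² to the remainder.
  leading term q: no divisor's leading term divides it; move 268/11q to the remainder.
  leading term 1: no divisor's leading term divides it; move -159/22 to the remainder.
  remainder 54/11q³ - 244/11q² + 268/11q - 159/22 ≠ 0; add g_4 = 54/11q³ - 244/11q² + 268/11q - 159/22 to the basis.

The other S-polynomials (S(f_1,g_3), S(f_1,g_4), S(f_2,g_4), S(g_3,g_4)) all reduce to 0 modulo the current basis, so we have a Gröbner basis.
Inter-reduce: drop elements whose leading term is divisible by another's, tail-reduce, and make monic.

G = {p - 54/11q² + 208/11q - 122/11, q³ - 122/27q² + 134/27q - 53/36}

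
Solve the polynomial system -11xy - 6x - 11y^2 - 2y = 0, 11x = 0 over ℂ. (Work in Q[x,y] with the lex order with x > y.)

Compute a lex Gröbner basis by Buchberger's algorithm.
f_1 = -11xy - 6x - 11y^2 - 2y, LT = xy.
f_2 = 11x, LT = x.

S(f_1,f_2): lcm = xy. S = 6/11x + y^2 + 2/11y.
  leading term x: subtract (6/121)·f_2 from 6/11x + y^2 + 2/11y → y^2 + 2/11y
  leading term y^2: no divisor's leading term divides it; move y^2 to the remainder.
  leading term y: no divisor's leading term divides it; move 2/11y to the remainder.
  remainder y^2 + 2/11y ≠ 0; add h_3 = y^2 + 2/11y to the basis.

S(f_1,h_3): lcm = xy^2. S = 4/11xy + y^3 + 2/11y^2.
  leading term xy: subtract (-4/121)·f_1 from 4/11xy + y^3 + 2/11y^2 → -24/121x + y^3 - 2/11y^2 - 8/121y
  leading term x: subtract (-24/1331)·f_2 from -24/121x + y^3 - 2/11y^2 - 8/121y → y^3 - 2/11y^2 - 8/121y
  leading term y^3: subtract (y)·h_3 from y^3 - 2/11y^2 - 8/121y → -4/11y^2 - 8/121y
  leading term y^2: subtract (-4/11)·h_3 from -4/11y^2 - 8/121y → 0
  remainder 0.

S(f_2,h_3): leading monomials are coprime, so the S-polynomial reduces to 0 (Buchberger's first criterion).
Every S-polynomial of the final basis reduces to 0, so we have a Gröbner basis.
Inter-reduce: drop elements whose leading term is divisible by another's, tail-reduce, and make monic.
Reduced Gröbner basis: {x, y^2 + 2/11y}.

Since the basis is lex-ordered, y^2 + 2/11y is univariate in y. Its roots are {-2/11, 0}. Back-substituting each root into the other basis elements fixes the other coordinates.
  y = -2/11: the earlier basis element becomes x = 0, giving x = 0 — point (0, -2/11).
  y = 0: the earlier basis element becomes x = 0, giving x = 0 — point (0, 0).
Zero-dimensionality of the ideal guarantees finitely many solutions over ℂ.

{(0, -2/11), (0, 0)}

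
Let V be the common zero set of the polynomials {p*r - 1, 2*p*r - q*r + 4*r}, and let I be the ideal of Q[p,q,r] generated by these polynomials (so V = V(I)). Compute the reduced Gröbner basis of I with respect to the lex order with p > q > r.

G = {p - 1/2*q + 2, q*r - 4*r - 2}

f_1 = p*r - 1, LT = p*r.
f_2 = 2*p*r - q*r + 4*r, LT = p*r.

S(f_1,f_2): lcm = p*r. S = 1/2*q*r - 2*r - 1.
  leading term q*r: no divisor's leading term divides it; move 1/2*q*r to the remainder.
  leading term r: no divisor's leading term divides it; move -2*r to the remainder.
  leading term 1: no divisor's leading term divides it; move -1 to the remainder.
  remainder 1/2*q*r - 2*r - 1 ≠ 0; add g_3 = 1/2*q*r - 2*r - 1 to the basis.

S(f_1,g_3): lcm = p*q*r. S = 4*p*r + 2*p - q.
  leading term p*r: subtract (4)·f_1 from 4*p*r + 2*p - q → 2*p - q + 4
  leading term p: no divisor's leading term divides it; move 2*p to the remainder.
  leading term q: no divisor's leading term divides it; move -q to the remainder.
  leading term 1: no divisor's leading term divides it; move 4 to the remainder.
  remainder 2*p - q + 4 ≠ 0; add g_4 = 2*p - q + 4 to the basis.

The other S-polynomials (S(f_2,g_3), S(f_1,g_4), S(f_2,g_4), S(g_3,g_4)) all reduce to 0 modulo the current basis, so we have a Gröbner basis.
Inter-reduce: drop elements whose leading term is divisible by another's, tail-reduce, and make monic.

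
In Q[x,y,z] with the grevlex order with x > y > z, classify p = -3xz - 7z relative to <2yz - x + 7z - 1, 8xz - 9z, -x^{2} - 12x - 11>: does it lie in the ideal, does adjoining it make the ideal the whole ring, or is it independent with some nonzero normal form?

-3xz - 7z lies in I (it reduces to 0).

First compute the reduced Gröbner basis of I by Buchberger's algorithm.
f_1 = 2yz - x + 7z - 1, LT = yz.
f_2 = 8xz - 9z, LT = xz.
f_3 = -x^{2} - 12x - 11, LT = x^{2}.

S(f_1,f_2): lcm = xyz. S = -\tfrac{1}{2}x^{2} + \tfrac{7}{2}xz + \tfrac{9}{8}yz - \tfrac{1}{2}x.
  reduce S modulo (f_1, f_2, f_3):
  remainder \tfrac{97}{16}x + \tfrac{97}{16} ≠ 0; add h_4 = \tfrac{97}{16}x + \tfrac{97}{16} to the basis.

S(f_2,f_3): lcm = x^{2}z. S = -\tfrac{105}{8}xz - 11z.
  reduce S modulo (f_1, f_2, f_3, h_4):
  remainder -\tfrac{1649}{64}z ≠ 0; add h_5 = -\tfrac{1649}{64}z to the basis.

The other S-polynomials (S(f_1,f_3), S(f_1,h_4), S(f_2,h_4), S(f_3,h_4), S(f_1,h_5), S(f_2,h_5), S(f_3,h_5), S(h_4,h_5)) all reduce to 0 modulo the current basis, so we have a Gröbner basis.
Inter-reduce: drop elements whose leading term is divisible by another's, tail-reduce, and make monic.
Reduced Gröbner basis: {x + 1, z}.
Label its elements g_1 = x + 1, g_2 = z.

Reduce p = -3xz - 7z modulo G:
  leading term xz: subtract (-3z)·g_1 from -3xz - 7z → -4z
  leading term z: subtract (-4)·g_2 from -4z → 0
  normal form = 0.
Since the normal form is 0, p ∈ I.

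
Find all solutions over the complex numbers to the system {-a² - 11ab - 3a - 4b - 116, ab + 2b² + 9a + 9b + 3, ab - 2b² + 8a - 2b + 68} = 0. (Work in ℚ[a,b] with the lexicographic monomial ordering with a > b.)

Compute a lex Gröbner basis by Buchberger's algorithm.
f_1 = -a² - 11ab - 3a - 4b - 116, LT = a².
f_2 = ab + 9a + 2b² + 9b + 3, LT = ab.
f_3 = ab + 8a - 2b² - 2b + 68, LT = ab.

S(f_1,f_2): lcm = a²b. S = -9a² + 9ab² - 6ab - 3a + 4b² + 116b.
  reduce S modulo (f_1, f_2, f_3):
  remainder -84a - 18b³ - 101b² + 17b + 1008 ≠ 0; add h_4 = -84a - 18b³ - 101b² + 17b + 1008 to the basis.

S(f_1,f_3): lcm = a²b. S = -8a² + 13ab² + 5ab - 68a + 4b² + 116b.
  reduce S modulo (f_1, f_2, f_3, h_4):
  remainder -440/7b³ - 5708/21b² + 7556/21b + 3064 ≠ 0; add h_5 = -440/7b³ - 5708/21b² + 7556/21b + 3064 to the basis.

S(f_2,f_3): lcm = ab. S = a + 4b² + 11b - 65.
  reduce S modulo (f_1, f_2, f_3, h_4, h_5):
  remainder 1229/330b² + 1646/165b - 6979/110 ≠ 0; add h_6 = 1229/330b² + 1646/165b - 6979/110 to the basis.

S(f_1,h_4): lcm = a². S = -3/14ab³ - 101/84ab² + 941/84ab + 15a + 4b + 116.
  reduce S modulo (f_1, f_2, f_3, h_4, h_5, h_6):
  remainder -32333/27038b + 96999/27038 ≠ 0; add h_7 = -32333/27038b + 96999/27038 to the basis.

The other S-polynomials (S(f_2,h_4), S(f_3,h_4), S(f_1,h_5), S(f_2,h_5), S(f_3,h_5), S(h_4,h_5), S(f_1,h_6), S(f_2,h_6), S(f_3,h_6), S(h_4,h_6), S(h_5,h_6), S(f_1,h_7), S(f_2,h_7), S(f_3,h_7), S(h_4,h_7), S(h_5,h_7), S(h_6,h_7)) all reduce to 0 modulo the current basis, so we have a Gröbner basis.
Inter-reduce: drop elements whose leading term is divisible by another's, tail-reduce, and make monic.
Reduced Gröbner basis: {a + 4, b - 3}.

Elimination: the polynomial b - 3 lies in the elimination ideal for b, so b ∈ {3}. For each such b, the remaining basis elements (now univariate) give the rest of the solution.
  b = 3: the earlier basis element becomes a + 4 = 0, giving a = -4 — point (-4, 3).

{(-4, 3)}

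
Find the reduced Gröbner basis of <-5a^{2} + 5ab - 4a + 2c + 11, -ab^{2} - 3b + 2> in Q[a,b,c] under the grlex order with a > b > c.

G = {ab^{2} + 3b - 2, b^{2}c + \tfrac{15}{2}ab - 2b^{2} - 5a + 11b - 4, a^{2} - ab + \tfrac{4}{5}a - \tfrac{2}{5}c - \tfrac{11}{5}}

f_1 = -5a^{2} + 5ab - 4a + 2c + 11, LT = a^{2}.
f_2 = -ab^{2} - 3b + 2, LT = ab^{2}.

S(f_1,f_2): lcm = a^{2}b^{2}. S = -ab^{3} + \tfrac{4}{5}ab^{2} - \tfrac{2}{5}b^{2}c - 3ab - \tfrac{11}{5}b^{2} + 2a.
  reduce S modulo (f_1, f_2):
  remainder -\tfrac{2}{5}b^{2}c - 3ab + \tfrac{4}{5}b^{2} + 2a - \tfrac{22}{5}b + \tfrac{8}{5} ≠ 0; add g_3 = -\tfrac{2}{5}b^{2}c - 3ab + \tfrac{4}{5}b^{2} + 2a - \tfrac{22}{5}b + \tfrac{8}{5} to the basis.

The other S-polynomials (S(f_1,g_3), S(f_2,g_3)) all reduce to 0 modulo the current basis, so we have a Gröbner basis.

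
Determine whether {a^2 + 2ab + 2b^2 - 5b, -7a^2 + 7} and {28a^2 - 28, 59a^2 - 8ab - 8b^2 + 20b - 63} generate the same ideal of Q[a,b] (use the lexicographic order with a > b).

Yes, the ideals are equal.

Equality of ideals is decidable: compute both reduced Gröbner bases (unique for the ordering) and check whether they agree.
Buchberger on the first generating set:
f_1 = a^2 + 2ab + 2b^2 - 5b, LT = a^2.
f_2 = -7a^2 + 7, LT = a^2.

S(f_1,f_2): lcm = a^2. S = 2ab + 2b^2 - 5b + 1.
  leading term ab: no divisor's leading term divides it; move 2ab to the remainder.
  leading term b^2: no divisor's leading term divides it; move 2b^2 to the remainder.
  leading term b: no divisor's leading term divides it; move -5b to the remainder.
  leading term 1: no divisor's leading term divides it; move 1 to the remainder.
  remainder 2ab + 2b^2 - 5b + 1 ≠ 0; add g_3 = 2ab + 2b^2 - 5b + 1 to the basis.

S(f_1,g_3): lcm = a^2b. S = ab^2 + 5/2ab - 1/2a + 2b^3 - 5b^2.
  leading term ab^2: subtract (1/2b)·g_3 from ab^2 + 5/2ab - 1/2a + 2b^3 - 5b^2 → 5/2ab - 1/2a + b^3 - 5/2b^2 - 1/2b
  leading term ab: subtract (5/4)·g_3 from 5/2ab - 1/2a + b^3 - 5/2b^2 - 1/2b → -1/2a + b^3 - 5b^2 + 23/4b - 5/4
  leading term a: no divisor's leading term divides it; move -1/2a to the remainder.
  leading term b^3: no divisor's leading term divides it; move b^3 to the remainder.
  leading term b^2: no divisor's leading term divides it; move -5b^2 to the remainder.
  leading term b: no divisor's leading term divides it; move 23/4b to the remainder.
  leading term 1: no divisor's leading term divides it; move -5/4 to the remainder.
  remainder -1/2a + b^3 - 5b^2 + 23/4b - 5/4 ≠ 0; add g_4 = -1/2a + b^3 - 5b^2 + 23/4b - 5/4 to the basis.

S(f_1,g_4): lcm = a^2. S = 2ab^3 - 10ab^2 + 27/2ab - 5/2a + 2b^2 - 5b.
  leading term ab^3: subtract (b^2)·g_3 from 2ab^3 - 10ab^2 + 27/2ab - 5/2a + 2b^2 - 5b → -10ab^2 + 27/2ab - 5/2a - 2b^4 + 5b^3 + b^2 - 5b
  leading term ab^2: subtract (-5b)·g_3 from -10ab^2 + 27/2ab - 5/2a - 2b^4 + 5b^3 + b^2 - 5b → 27/2ab - 5/2a - 2b^4 + 15b^3 - 24b^2
  leading term ab: subtract (27/4)·g_3 from 27/2ab - 5/2a - 2b^4 + 15b^3 - 24b^2 → -5/2a - 2b^4 + 15b^3 - 75/2b^2 + 135/4b - 27/4
  leading term a: subtract (5)·g_4 from -5/2a - 2b^4 + 15b^3 - 75/2b^2 + 135/4b - 27/4 → -2b^4 + 10b^3 - 25/2b^2 + 5b - 1/2
  leading term b^4: no divisor's leading term divides it; move -2b^4 to the remainder.
  leading term b^3: no divisor's leading term divides it; move 10b^3 to the remainder.
  leading term b^2: no divisor's leading term divides it; move -25/2b^2 to the remainder.
  leading term b: no divisor's leading term divides it; move 5b to the remainder.
  leading term 1: no divisor's leading term divides it; move -1/2 to the remainder.
  remainder -2b^4 + 10b^3 - 25/2b^2 + 5b - 1/2 ≠ 0; add g_5 = -2b^4 + 10b^3 - 25/2b^2 + 5b - 1/2 to the basis.

The other S-polynomials (S(f_2,g_3), S(f_2,g_4), S(g_3,g_4), S(f_1,g_5), S(f_2,g_5), S(g_3,g_5), S(g_4,g_5)) all reduce to 0 modulo the current basis, so we have a Gröbner basis.
Inter-reduce: drop elements whose leading term is divisible by another's, tail-reduce, and make monic.
Reduced Gröbner basis: {a - 2b^3 + 10b^2 - 23/2b + 5/2, b^4 - 5b^3 + 25/4b^2 - 5/2b + 1/4}.

Buchberger on the second generating set:
h_1 = 28a^2 - 28, LT = a^2.
h_2 = 59a^2 - 8ab - 8b^2 + 20b - 63, LT = a^2.

S(h_1,h_2): lcm = a^2. S = 8/59ab + 8/59b^2 - 20/59b + 4/59.
  leading term ab: no divisor's leading term divides it; move 8/59ab to the remainder.
  leading term b^2: no divisor's leading term divides it; move 8/59b^2 to the remainder.
  leading term b: no divisor's leading term divides it; move -20/59b to the remainder.
  leading term 1: no divisor's leading term divides it; move 4/59 to the remainder.
  remainder 8/59ab + 8/59b^2 - 20/59b + 4/59 ≠ 0; add k_3 = 8/59ab + 8/59b^2 - 20/59b + 4/59 to the basis.

S(h_1,k_3): lcm = a^2b. S = -ab^2 + 5/2ab - 1/2a - b.
  leading term ab^2: subtract (-59/8b)·k_3 from -ab^2 + 5/2ab - 1/2a - b → 5/2ab - 1/2a + b^3 - 5/2b^2 - 1/2b
  leading term ab: subtract (295/16)·k_3 from 5/2ab - 1/2a + b^3 - 5/2b^2 - 1/2b → -1/2a + b^3 - 5b^2 + 23/4b - 5/4
  leading term a: no divisor's leading term divides it; move -1/2a to the remainder.
  leading term b^3: no divisor's leading term divides it; move b^3 to the remainder.
  leading term b^2: no divisor's leading term divides it; move -5b^2 to the remainder.
  leading term b: no divisor's leading term divides it; move 23/4b to the remainder.
  leading term 1: no divisor's leading term divides it; move -5/4 to the remainder.
  remainder -1/2a + b^3 - 5b^2 + 23/4b - 5/4 ≠ 0; add k_4 = -1/2a + b^3 - 5b^2 + 23/4b - 5/4 to the basis.

S(h_1,k_4): lcm = a^2. S = 2ab^3 - 10ab^2 + 23/2ab - 5/2a - 1.
  leading term ab^3: subtract (59/4b^2)·k_3 from 2ab^3 - 10ab^2 + 23/2ab - 5/2a - 1 → -10ab^2 + 23/2ab - 5/2a - 2b^4 + 5b^3 - b^2 - 1
  leading term ab^2: subtract (-295/4b)·k_3 from -10ab^2 + 23/2ab - 5/2a - 2b^4 + 5b^3 - b^2 - 1 → 23/2ab - 5/2a - 2b^4 + 15b^3 - 26b^2 + 5b - 1
  leading term ab: subtract (1357/16)·k_3 from 23/2ab - 5/2a - 2b^4 + 15b^3 - 26b^2 + 5b - 1 → -5/2a - 2b^4 + 15b^3 - 75/2b^2 + 135/4b - 27/4
  leading term a: subtract (5)·k_4 from -5/2a - 2b^4 + 15b^3 - 75/2b^2 + 135/4b - 27/4 → -2b^4 + 10b^3 - 25/2b^2 + 5b - 1/2
  leading term b^4: no divisor's leading term divides it; move -2b^4 to the remainder.
  leading term b^3: no divisor's leading term divides it; move 10b^3 to the remainder.
  leading term b^2: no divisor's leading term divides it; move -25/2b^2 to the remainder.
  leading term b: no divisor's leading term divides it; move 5b to the remainder.
  leading term 1: no divisor's leading term divides it; move -1/2 to the remainder.
  remainder -2b^4 + 10b^3 - 25/2b^2 + 5b - 1/2 ≠ 0; add k_5 = -2b^4 + 10b^3 - 25/2b^2 + 5b - 1/2 to the basis.

The other S-polynomials (S(h_2,k_3), S(h_2,k_4), S(k_3,k_4), S(h_1,k_5), S(h_2,k_5), S(k_3,k_5), S(k_4,k_5)) all reduce to 0 modulo the current basis, so we have a Gröbner basis.
Inter-reduce: drop elements whose leading term is divisible by another's, tail-reduce, and make monic.
Reduced Gröbner basis: {a - 2b^3 + 10b^2 - 23/2b + 5/2, b^4 - 5b^3 + 25/4b^2 - 5/2b + 1/4}.

Same reduced basis, so the two generating sets span the same ideal.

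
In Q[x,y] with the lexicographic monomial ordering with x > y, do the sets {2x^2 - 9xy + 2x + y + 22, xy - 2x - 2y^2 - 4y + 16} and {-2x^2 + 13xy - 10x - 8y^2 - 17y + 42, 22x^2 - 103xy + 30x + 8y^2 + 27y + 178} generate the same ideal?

Two ideals are equal iff their reduced Gröbner bases coincide (the reduced basis is unique for a fixed ordering).
Buchberger on the first generating set:
f_1 = 2x^2 - 9xy + 2x + y + 22, LT = x^2.
f_2 = xy - 2x - 2y^2 - 4y + 16, LT = xy.

S(f_1,f_2): lcm = x^2y. S = 2x^2 - 5/2xy^2 + 5xy - 16x + 1/2y^2 + 11y.
  leading term x^2: subtract (1)·f_1 from 2x^2 - 5/2xy^2 + 5xy - 16x + 1/2y^2 + 11y → -5/2xy^2 + 14xy - 18x + 1/2y^2 + 10y - 22
  leading term xy^2: subtract (-5/2y)·f_2 from -5/2xy^2 + 14xy - 18x + 1/2y^2 + 10y - 22 → 9xy - 18x - 5y^3 - 19/2y^2 + 50y - 22
  leading term xy: subtract (9)·f_2 from 9xy - 18x - 5y^3 - 19/2y^2 + 50y - 22 → -5y^3 + 17/2y^2 + 86y - 166
  leading term y^3: no divisor's leading term divides it; move -5y^3 to the remainder.
  leading term y^2: no divisor's leading term divides it; move 17/2y^2 to the remainder.
  leading term y: no divisor's leading term divides it; move 86y to the remainder.
  leading term 1: no divisor's leading term divides it; move -166 to the remainder.
  remainder -5y^3 + 17/2y^2 + 86y - 166 ≠ 0; add g_3 = -5y^3 + 17/2y^2 + 86y - 166 to the basis.

The other S-polynomials (S(f_1,g_3), S(f_2,g_3)) all reduce to 0 modulo the current basis, so we have a Gröbner basis.
Inter-reduce: drop elements whose leading term is divisible by another's, tail-reduce, and make monic.
Reduced Gröbner basis: {x^2 - 8x - 9y^2 - 35/2y + 83, xy - 2x - 2y^2 - 4y + 16, y^3 - 17/10y^2 - 86/5y + 166/5}.

Buchberger on the second generating set:
h_1 = -2x^2 + 13xy - 10x - 8y^2 - 17y + 42, LT = x^2.
h_2 = 22x^2 - 103xy + 30x + 8y^2 + 27y + 178, LT = x^2.

S(h_1,h_2): lcm = x^2. S = -20/11xy + 40/11x + 40/11y^2 + 80/11y - 320/11.
  leading term xy: no divisor's leading term divides it; move -20/11xy to the remainder.
  leading term x: no divisor's leading term divides it; move 40/11x to the remainder.
  leading term y^2: no divisor's leading term divides it; move 40/11y^2 to the remainder.
  leading term y: no divisor's leading term divides it; move 80/11y to the remainder.
  leading term 1: no divisor's leading term divides it; move -320/11 to the remainder.
  remainder -20/11xy + 40/11x + 40/11y^2 + 80/11y - 320/11 ≠ 0; add k_3 = -20/11xy + 40/11x + 40/11y^2 + 80/11y - 320/11 to the basis.

S(h_1,k_3): lcm = x^2y. S = 2x^2 - 9/2xy^2 + 9xy - 16x + 4y^3 + 17/2y^2 - 21y.
  leading term x^2: subtract (-1)·h_1 from 2x^2 - 9/2xy^2 + 9xy - 16x + 4y^3 + 17/2y^2 - 21y → -9/2xy^2 + 22xy - 26x + 4y^3 + 1/2y^2 - 38y + 42
  leading term xy^2: subtract (99/40y)·k_3 from -9/2xy^2 + 22xy - 26x + 4y^3 + 1/2y^2 - 38y + 42 → 13xy - 26x - 5y^3 - 35/2y^2 + 34y + 42
  leading term xy: subtract (-143/20)·k_3 from 13xy - 26x - 5y^3 - 35/2y^2 + 34y + 42 → -5y^3 + 17/2y^2 + 86y - 166
  leading term y^3: no divisor's leading term divides it; move -5y^3 to the remainder.
  leading term y^2: no divisor's leading term divides it; move 17/2y^2 to the remainder.
  leading term y: no divisor's leading term divides it; move 86y to the remainder.
  leading term 1: no divisor's leading term divides it; move -166 to the remainder.
  remainder -5y^3 + 17/2y^2 + 86y - 166 ≠ 0; add k_4 = -5y^3 + 17/2y^2 + 86y - 166 to the basis.

The other S-polynomials (S(h_2,k_3), S(h_1,k_4), S(h_2,k_4), S(k_3,k_4)) all reduce to 0 modulo the current basis, so we have a Gröbner basis.
Inter-reduce: drop elements whose leading term is divisible by another's, tail-reduce, and make monic.
Reduced Gröbner basis: {x^2 - 8x - 9y^2 - 35/2y + 83, xy - 2x - 2y^2 - 4y + 16, y^3 - 17/10y^2 - 86/5y + 166/5}.

Same reduced basis, so the two generating sets span the same ideal.

Yes, the ideals are equal.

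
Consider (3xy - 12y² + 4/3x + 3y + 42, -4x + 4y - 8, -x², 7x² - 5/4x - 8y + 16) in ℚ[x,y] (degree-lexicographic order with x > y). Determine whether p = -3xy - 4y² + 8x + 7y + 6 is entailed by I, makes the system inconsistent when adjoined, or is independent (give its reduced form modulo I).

Adjoining -3xy - 4y² + 8x + 7y + 6 makes the ideal the whole ring: the system is inconsistent.

First compute the reduced Gröbner basis of I by Buchberger's algorithm.
f_1 = 3xy - 12y² + 4/3x + 3y + 42, LT = xy.
f_2 = -4x + 4y - 8, LT = x.
f_3 = -x², LT = x².
f_4 = 7x² - 5/4x - 8y + 16, LT = x².

S(f_1,f_2): lcm = xy. S = -3y² + 4/9x - y + 14.
  leading term y²: no divisor's leading term divides it; move -3y² to the remainder.
  leading term x: subtract (-1/9)·f_2 from 4/9x - y + 14 → -5/9y + 118/9
  leading term y: no divisor's leading term divides it; move -5/9y to the remainder.
  leading term 1: no divisor's leading term divides it; move 118/9 to the remainder.
  remainder -3y² - 5/9y + 118/9 ≠ 0; add h_5 = -3y² - 5/9y + 118/9 to the basis.

S(f_1,f_3): lcm = x²y. S = -4xy² + 4/9x² + xy + 14x.
  leading term xy²: subtract (-4/3y)·f_1 from -4xy² + 4/9x² + xy + 14x → -16y³ + 4/9x² + 25/9xy + 4y² + 14x + 56y
  leading term y³: subtract (16/3y)·h_5 from -16y³ + 4/9x² + 25/9xy + 4y² + 14x + 56y → 4/9x² + 25/9xy + 188/27y² + 14x - 376/27y
  leading term x²: subtract (-1/9x)·f_2 from 4/9x² + 25/9xy + 188/27y² + 14x - 376/27y → 29/9xy + 188/27y² + 118/9x - 376/27y
  leading term xy: subtract (29/27)·f_1 from 29/9xy + 188/27y² + 118/9x - 376/27y → 536/27y² + 946/81x - 463/27y - 406/9
  leading term y²: subtract (-536/81)·h_5 from 536/27y² + 946/81x - 463/27y - 406/9 → 946/81x - 15181/729y + 30362/729
  leading term x: subtract (-473/162)·f_2 from 946/81x - 15181/729y + 30362/729 → -6667/729y + 13334/729
  leading term y: no divisor's leading term divides it; move -6667/729y to the remainder.
  leading term 1: no divisor's leading term divides it; move 13334/729 to the remainder.
  remainder -6667/729y + 13334/729 ≠ 0; add h_6 = -6667/729y + 13334/729 to the basis.

The other S-polynomials (S(f_1,f_4), S(f_2,f_3), S(f_2,f_4), S(f_3,f_4), S(f_1,h_5), S(f_2,h_5), S(f_3,h_5), S(f_4,h_5), S(f_1,h_6), S(f_2,h_6), S(f_3,h_6), S(f_4,h_6), S(h_5,h_6)) all reduce to 0 modulo the current basis, so we have a Gröbner basis.
Inter-reduce: drop elements whose leading term is divisible by another's, tail-reduce, and make monic.
Reduced Gröbner basis: {x, y - 2}.
Label its elements g_1 = x, g_2 = y - 2.

Reduce p = -3xy - 4y² + 8x + 7y + 6 modulo G:
  leading term xy: subtract (-3y)·g_1 from -3xy - 4y² + 8x + 7y + 6 → -4y² + 8x + 7y + 6
  leading term y²: subtract (-4y)·g_2 from -4y² + 8x + 7y + 6 → 8x - y + 6
  leading term x: subtract (8)·g_1 from 8x - y + 6 → -y + 6
  leading term y: subtract (-1)·g_2 from -y + 6 → 4
  leading term 1: no divisor's leading term divides it; move 4 to the remainder.
  normal form = 4.
The normal form is nonzero, so p ∉ I. Since p minus its normal form lies in I, I + (p) = I + (r) where r = 4; decide whether this ideal is the whole ring.
Here r = 4 is a nonzero constant, hence a unit: 1 ∈ I + (p), the Gröbner basis of I + (p) is {1}, and the enlarged system has no common solution — adjoining p is inconsistent.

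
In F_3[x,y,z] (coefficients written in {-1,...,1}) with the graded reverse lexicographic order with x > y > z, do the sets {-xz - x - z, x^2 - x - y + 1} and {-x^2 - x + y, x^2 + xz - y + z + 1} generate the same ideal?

For a fixed monomial order, each ideal has a unique reduced Gröbner basis; comparing bases decides equality.
Buchberger on the first generating set:
f_1 = -xz - x - z, LT = xz.
f_2 = x^2 - x - y + 1, LT = x^2.

S(f_1,f_2): lcm = x^2z. S = x^2 - xz + yz - z.
  leading term x^2: subtract (1)·f_2 from x^2 - xz + yz - z → -xz + yz + x + y - z - 1
  leading term xz: subtract (1)·f_1 from -xz + yz + x + y - z - 1 → yz - x + y - 1
  leading term yz: no divisor's leading term divides it; move yz to the remainder.
  leading term x: no divisor's leading term divides it; move -x to the remainder.
  leading term y: no divisor's leading term divides it; move y to the remainder.
  leading term 1: no divisor's leading term divides it; move -1 to the remainder.
  remainder yz - x + y - 1 ≠ 0; add g_3 = yz - x + y - 1 to the basis.

The other S-polynomials (S(f_1,g_3), S(f_2,g_3)) all reduce to 0 modulo the current basis, so we have a Gröbner basis.
Inter-reduce: drop elements whose leading term is divisible by another's, tail-reduce, and make monic.
Reduced Gröbner basis: {x^2 - x - y + 1, xz + x + z, yz - x + y - 1}.

Buchberger on the second generating set:
h_1 = -x^2 - x + y, LT = x^2.
h_2 = x^2 + xz - y + z + 1, LT = x^2.

S(h_1,h_2): lcm = x^2. S = -xz + x - z - 1.
  leading term xz: no divisor's leading term divides it; move -xz to the remainder.
  leading term x: no divisor's leading term divides it; move x to the remainder.
  leading term z: no divisor's leading term divides it; move -z to the remainder.
  leading term 1: no divisor's leading term divides it; move -1 to the remainder.
  remainder -xz + x - z - 1 ≠ 0; add k_3 = -xz + x - z - 1 to the basis.

S(h_1,k_3): lcm = x^2z. S = x^2 - yz - x.
  leading term x^2: subtract (-1)·h_1 from x^2 - yz - x → -yz + x + y
  leading term yz: no divisor's leading term divides it; move -yz to the remainder.
  leading term x: no divisor's leading term divides it; move x to the remainder.
  leading term y: no divisor's leading term divides it; move y to the remainder.
  remainder -yz + x + y ≠ 0; add k_4 = -yz + x + y to the basis.

The other S-polynomials (S(h_2,k_3), S(h_1,k_4), S(h_2,k_4), S(k_3,k_4)) all reduce to 0 modulo the current basis, so we have a Gröbner basis.
Inter-reduce: drop elements whose leading term is divisible by another's, tail-reduce, and make monic.
Reduced Gröbner basis: {x^2 + x - y, xz - x + z + 1, yz - x - y}.

These differ, so the ideals are not equal.
The choice of monomial ordering does not affect the verdict — as long as both bases are computed under the same ordering, their equality decides ideal equality.

No, the ideals differ.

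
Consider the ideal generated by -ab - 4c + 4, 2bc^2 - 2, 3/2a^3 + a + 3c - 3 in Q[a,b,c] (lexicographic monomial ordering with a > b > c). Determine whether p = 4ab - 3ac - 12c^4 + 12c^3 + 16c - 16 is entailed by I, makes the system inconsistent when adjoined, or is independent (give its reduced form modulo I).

4ab - 3ac - 12c^4 + 12c^3 + 16c - 16 lies in I (it reduces to 0).

First compute the reduced Gröbner basis of I by Buchberger's algorithm.
f_1 = -ab - 4c + 4, LT = ab.
f_2 = 2bc^2 - 2, LT = bc^2.
f_3 = 3/2a^3 + a + 3c - 3, LT = a^3.

S(f_1,f_2): lcm = abc^2. S = a + 4c^3 - 4c^2.
  reduce S modulo (f_1, f_2, f_3):
  remainder a + 4c^3 - 4c^2 ≠ 0; add h_4 = a + 4c^3 - 4c^2 to the basis.

S(f_1,f_3): lcm = a^3b. S = 4a^2c - 4a^2 - 2/3ab - 2bc + 2b.
  reduce S modulo (f_1, f_2, f_3, h_4):
  remainder -2bc + 2b + 64c^7 - 192c^6 + 192c^5 - 64c^4 + 8/3c - 8/3 ≠ 0; add h_5 = -2bc + 2b + 64c^7 - 192c^6 + 192c^5 - 64c^4 + 8/3c - 8/3 to the basis.

S(f_3,h_4): lcm = a^3. S = -4a^2c^3 + 4a^2c^2 + 2/3a + 2c - 2.
  reduce S modulo (f_1, f_2, f_3, h_4, h_5):
  remainder -64c^9 + 192c^8 - 192c^7 + 64c^6 - 8/3c^3 + 8/3c^2 + 2c - 2 ≠ 0; add h_6 = -64c^9 + 192c^8 - 192c^7 + 64c^6 - 8/3c^3 + 8/3c^2 + 2c - 2 to the basis.

S(f_2,h_5): lcm = bc^2. S = bc + 32c^8 - 96c^7 + 96c^6 - 32c^5 + 4/3c^2 - 4/3c - 1.
  reduce S modulo (f_1, f_2, f_3, h_4, h_5, h_6):
  remainder b + 32c^8 - 64c^7 + 64c^5 - 32c^4 + 4/3c^2 - 7/3 ≠ 0; add h_7 = b + 32c^8 - 64c^7 + 64c^5 - 32c^4 + 4/3c^2 - 7/3 to the basis.

The other S-polynomials (S(f_2,f_3), S(f_1,h_4), S(f_2,h_4), S(f_1,h_5), S(f_3,h_5), S(h_4,h_5), S(f_1,h_6), S(f_2,h_6), S(f_3,h_6), S(h_4,h_6), S(h_5,h_6), S(f_1,h_7), S(f_2,h_7), S(f_3,h_7), S(h_4,h_7), S(h_5,h_7), S(h_6,h_7)) all reduce to 0 modulo the current basis, so we have a Gröbner basis.
Inter-reduce: drop elements whose leading term is divisible by another's, tail-reduce, and make monic.
Reduced Gröbner basis: {a + 4c^3 - 4c^2, b + 32c^8 - 64c^7 + 64c^5 - 32c^4 + 4/3c^2 - 7/3, c^9 - 3c^8 + 3c^7 - c^6 + 1/24c^3 - 1/24c^2 - 1/32c + 1/32}.
Label its elements g_1 = a + 4c^3 - 4c^2, g_2 = b + 32c^8 - 64c^7 + 64c^5 - 32c^4 + 4/3c^2 - 7/3, g_3 = c^9 - 3c^8 + 3c^7 - c^6 + 1/24c^3 - 1/24c^2 - 1/32c + 1/32.

Reduce p = 4ab - 3ac - 12c^4 + 12c^3 + 16c - 16 modulo G:
  leading term ab: subtract (4b)·g_1 from 4ab - 3ac - 12c^4 + 12c^3 + 16c - 16 → -3ac - 16bc^3 + 16bc^2 - 12c^4 + 12c^3 + 16c - 16
  leading term ac: subtract (-3c)·g_1 from -3ac - 16bc^3 + 16bc^2 - 12c^4 + 12c^3 + 16c - 16 → -16bc^3 + 16bc^2 + 16c - 16
  leading term bc^3: subtract (-16c^3)·g_2 from -16bc^3 + 16bc^2 + 16c - 16 → 16bc^2 + 512c^11 - 1024c^10 + 1024c^8 - 512c^7 + 64/3c^5 - 112/3c^3 + 16c - 16
  leading term bc^2: subtract (16c^2)·g_2 from 16bc^2 + 512c^11 - 1024c^10 + 1024c^8 - 512c^7 + 64/3c^5 - 112/3c^3 + 16c - 16 → 512c^11 - 1536c^10 + 1024c^9 + 1024c^8 - 1536c^7 + 512c^6 + 64/3c^5 - 64/3c^4 - 112/3c^3 + 112/3c^2 + 16c - 16
  leading term c^11: subtract (512c^2)·g_3 from 512c^11 - 1536c^10 + 1024c^9 + 1024c^8 - 1536c^7 + 512c^6 + 64/3c^5 - 64/3c^4 - 112/3c^3 + 112/3c^2 + 16c - 16 → -512c^9 + 1536c^8 - 1536c^7 + 512c^6 - 64/3c^3 + 64/3c^2 + 16c - 16
  leading term c^9: subtract (-512)·g_3 from -512c^9 + 1536c^8 - 1536c^7 + 512c^6 - 64/3c^3 + 64/3c^2 + 16c - 16 → 0
  normal form = 0.
Since the normal form is 0, p ∈ I.

The remainder on division by a Gröbner basis is unique — it is the normal form.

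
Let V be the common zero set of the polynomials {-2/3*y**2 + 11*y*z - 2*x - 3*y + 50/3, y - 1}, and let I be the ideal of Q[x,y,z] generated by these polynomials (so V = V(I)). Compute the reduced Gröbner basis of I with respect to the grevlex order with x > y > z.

G = {x - 11/2*z - 13/2, y - 1}

f_1 = -2/3*y**2 + 11*y*z - 2*x - 3*y + 50/3, LT = y**2.
f_2 = y - 1, LT = y.

S(f_1,f_2): lcm = y**2. S = -33/2*y*z + 3*x + 11/2*y - 25.
  leading term y*z: subtract (-33/2*z)·f_2 from -33/2*y*z + 3*x + 11/2*y - 25 → 3*x + 11/2*y - 33/2*z - 25
  leading term x: no divisor's leading term divides it; move 3*x to the remainder.
  leading term y: subtract (11/2)·f_2 from 11/2*y - 33/2*z - 25 → -33/2*z - 39/2
  leading term z: no divisor's leading term divides it; move -33/2*z to the remainder.
  leading term 1: no divisor's leading term divides it; move -39/2 to the remainder.
  remainder 3*x - 33/2*z - 39/2 ≠ 0; add g_3 = 3*x - 33/2*z - 39/2 to the basis.

The other S-polynomials (S(f_1,g_3), S(f_2,g_3)) all reduce to 0 modulo the current basis, so we have a Gröbner basis.
Inter-reduce: drop elements whose leading term is divisible by another's, tail-reduce, and make monic.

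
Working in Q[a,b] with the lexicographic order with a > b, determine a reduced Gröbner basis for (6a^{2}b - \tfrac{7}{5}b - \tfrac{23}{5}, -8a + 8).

This is the nonlinear analogue of row-reducing a linear system.

f_1 = 6a^{2}b - \tfrac{7}{5}b - \tfrac{23}{5}, LT = a^{2}b.
f_2 = -8a + 8, LT = a.

S(f_1,f_2): lcm = a^{2}b. S = ab - \tfrac{7}{30}b - \tfrac{23}{30}.
  reduce S modulo (f_1, f_2):
  remainder \tfrac{23}{30}b - \tfrac{23}{30} ≠ 0; add g_3 = \tfrac{23}{30}b - \tfrac{23}{30} to the basis.

The other S-polynomials (S(f_1,g_3), S(f_2,g_3)) all reduce to 0 modulo the current basis, so we have a Gröbner basis.
Inter-reduce: drop elements whose leading term is divisible by another's, tail-reduce, and make monic.

G = {a - 1, b - 1}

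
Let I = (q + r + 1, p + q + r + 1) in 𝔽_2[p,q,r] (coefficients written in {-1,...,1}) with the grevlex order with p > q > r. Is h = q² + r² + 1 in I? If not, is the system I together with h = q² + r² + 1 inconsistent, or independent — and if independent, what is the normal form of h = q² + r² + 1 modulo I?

q² + r² + 1 lies in I (it reduces to 0).

First compute the reduced Gröbner basis of I by Buchberger's algorithm.
f_1 = q + r + 1, LT = q.
f_2 = p + q + r + 1, LT = p.

The S-polynomials (S(f_1,f_2)) all reduce to 0 modulo the current basis, so we have a Gröbner basis.
Inter-reduce: drop elements whose leading term is divisible by another's, tail-reduce, and make monic.
Reduced Gröbner basis: {p, q + r + 1}.
Label its elements g_1 = p, g_2 = q + r + 1.

Reduce h = q² + r² + 1 modulo G:
  leading term q²: subtract (q)·g_2 from q² + r² + 1 → qr + r² + q + 1
  leading term qr: subtract (r)·g_2 from qr + r² + q + 1 → q + r + 1
  leading term q: subtract (1)·g_2 from q + r + 1 → 0
  normal form = 0.
Since the normal form is 0, h ∈ I.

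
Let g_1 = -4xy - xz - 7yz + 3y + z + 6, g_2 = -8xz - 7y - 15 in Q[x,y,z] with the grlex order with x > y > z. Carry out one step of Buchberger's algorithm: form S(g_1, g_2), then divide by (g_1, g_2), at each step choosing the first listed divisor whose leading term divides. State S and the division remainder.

S(g_1, g_2) = 1/4xz^2 + 7/4yz^2 - 7/8y^2 - 3/4yz - 1/4z^2 - 15/8y - 3/2z; remainder on division = 7/4yz^2 - 7/8y^2 - 31/32yz - 1/4z^2 - 15/8y - 63/32z.

lcm(LM(g_1), LM(g_2)) = xyz.
S = (lcm/LT(g_1))·g_1 − (lcm/LT(g_2))·g_2 = 1/4xz^2 + 7/4yz^2 - 7/8y^2 - 3/4yz - 1/4z^2 - 15/8y - 3/2z.
Reduce S modulo (g_1, g_2) in that order:
  leading term xz^2: subtract (-1/32z)·g_2 from 1/4xz^2 + 7/4yz^2 - 7/8y^2 - 3/4yz - 1/4z^2 - 15/8y - 3/2z → 7/4yz^2 - 7/8y^2 - 31/32yz - 1/4z^2 - 15/8y - 63/32z
  leading term yz^2: no divisor's leading term divides it; move 7/4yz^2 to the remainder.
  leading term y^2: no divisor's leading term divides it; move -7/8y^2 to the remainder.
  leading term yz: no divisor's leading term divides it; move -31/32yz to the remainder.
  leading term z^2: no divisor's leading term divides it; move -1/4z^2 to the remainder.
  leading term y: no divisor's leading term divides it; move -15/8y to the remainder.
  leading term z: no divisor's leading term divides it; move -63/32z to the remainder.
The remainder 7/4yz^2 - 7/8y^2 - 31/32yz - 1/4z^2 - 15/8y - 63/32z is nonzero, so it would be added as the next basis element.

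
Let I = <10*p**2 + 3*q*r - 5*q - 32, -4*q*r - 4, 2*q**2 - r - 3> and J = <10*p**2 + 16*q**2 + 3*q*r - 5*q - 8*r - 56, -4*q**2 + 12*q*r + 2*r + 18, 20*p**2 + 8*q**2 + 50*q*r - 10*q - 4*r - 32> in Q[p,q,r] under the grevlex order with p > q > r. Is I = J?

Yes, the ideals are equal.

Since reduced Gröbner bases are canonical representatives of ideals under a given ordering, it suffices to compute and compare them.
Buchberger on the first generating set:
f_1 = 10*p**2 + 3*q*r - 5*q - 32, LT = p**2.
f_2 = -4*q*r - 4, LT = q*r.
f_3 = 2*q**2 - r - 3, LT = q**2.

S(f_2,f_3): lcm = q**2*r. S = 1/2*r**2 + q + 3/2*r.
  leading term r**2: no divisor's leading term divides it; move 1/2*r**2 to the remainder.
  leading term q: no divisor's leading term divides it; move q to the remainder.
  leading term r: no divisor's leading term divides it; move 3/2*r to the remainder.
  remainder 1/2*r**2 + q + 3/2*r ≠ 0; add g_4 = 1/2*r**2 + q + 3/2*r to the basis.

The other S-polynomials (S(f_1,f_2), S(f_1,f_3), S(f_1,g_4), S(f_2,g_4), S(f_3,g_4)) all reduce to 0 modulo the current basis, so we have a Gröbner basis.
Inter-reduce: drop elements whose leading term is divisible by another's, tail-reduce, and make monic.
Reduced Gröbner basis: {p**2 - 1/2*q - 7/2, q**2 - 1/2*r - 3/2, q*r + 1, r**2 + 2*q + 3*r}.

Buchberger on the second generating set:
h_1 = 10*p**2 + 16*q**2 + 3*q*r - 5*q - 8*r - 56, LT = p**2.
h_2 = -4*q**2 + 12*q*r + 2*r + 18, LT = q**2.
h_3 = 20*p**2 + 8*q**2 + 50*q*r - 10*q - 4*r - 32, LT = p**2.

S(h_1,h_3): lcm = p**2. S = 6/5*q**2 - 11/5*q*r - 3/5*r - 4.
  leading term q**2: subtract (-3/10)·h_2 from 6/5*q**2 - 11/5*q*r - 3/5*r - 4 → 7/5*q*r + 7/5
  leading term q*r: no divisor's leading term divides it; move 7/5*q*r to the remainder.
  leading term 1: no divisor's leading term divides it; move 7/5 to the remainder.
  remainder 7/5*q*r + 7/5 ≠ 0; add k_4 = 7/5*q*r + 7/5 to the basis.

S(h_2,k_4): lcm = q**2*r. S = -3*q*r**2 - 1/2*r**2 - q - 9/2*r.
  leading term q*r**2: subtract (-15/7*r)·k_4 from -3*q*r**2 - 1/2*r**2 - q - 9/2*r → -1/2*r**2 - q - 3/2*r
  leading term r**2: no divisor's leading term divides it; move -1/2*r**2 to the remainder.
  leading term q: no divisor's leading term divides it; move -q to the remainder.
  leading term r: no divisor's leading term divides it; move -3/2*r to the remainder.
  remainder -1/2*r**2 - q - 3/2*r ≠ 0; add k_5 = -1/2*r**2 - q - 3/2*r to the basis.

The other S-polynomials (S(h_1,h_2), S(h_2,h_3), S(h_1,k_4), S(h_3,k_4), S(h_1,k_5), S(h_2,k_5), S(h_3,k_5), S(k_4,k_5)) all reduce to 0 modulo the current basis, so we have a Gröbner basis.
Inter-reduce: drop elements whose leading term is divisible by another's, tail-reduce, and make monic.
Reduced Gröbner basis: {p**2 - 1/2*q - 7/2, q**2 - 1/2*r - 3/2, q*r + 1, r**2 + 2*q + 3*r}.

These coincide, so the ideals are equal.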